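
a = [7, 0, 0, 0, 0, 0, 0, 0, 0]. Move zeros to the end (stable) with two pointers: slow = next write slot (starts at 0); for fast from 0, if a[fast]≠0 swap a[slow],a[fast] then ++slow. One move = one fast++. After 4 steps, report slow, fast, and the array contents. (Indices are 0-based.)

slow=0 fast=0: a[fast]=7≠0 swap→a[0]=7, slow++,fast++
slow=1 fast=1: a[fast]=0, fast++
slow=1 fast=2: a[fast]=0, fast++
slow=1 fast=3: a[fast]=0, fast++

slow=1, fast=4, a=[7, 0, 0, 0, 0, 0, 0, 0, 0]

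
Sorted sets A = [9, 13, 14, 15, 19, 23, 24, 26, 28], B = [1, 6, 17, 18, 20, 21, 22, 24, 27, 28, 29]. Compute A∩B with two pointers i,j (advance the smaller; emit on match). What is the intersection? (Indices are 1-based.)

i=1 j=1: 9>1, j++
i=1 j=2: 9>6, j++
i=1 j=3: 9<17, i++
i=2 j=3: 13<17, i++
i=3 j=3: 14<17, i++
i=4 j=3: 15<17, i++
i=5 j=3: 19>17, j++
i=5 j=4: 19>18, j++
i=5 j=5: 19<20, i++
i=6 j=5: 23>20, j++
i=6 j=6: 23>21, j++
i=6 j=7: 23>22, j++
i=6 j=8: 23<24, i++
i=7 j=8: 24==24 emit, i++,j++
i=8 j=9: 26<27, i++
i=9 j=9: 28>27, j++
i=9 j=10: 28==28 emit, i++,j++

intersection = [24, 28]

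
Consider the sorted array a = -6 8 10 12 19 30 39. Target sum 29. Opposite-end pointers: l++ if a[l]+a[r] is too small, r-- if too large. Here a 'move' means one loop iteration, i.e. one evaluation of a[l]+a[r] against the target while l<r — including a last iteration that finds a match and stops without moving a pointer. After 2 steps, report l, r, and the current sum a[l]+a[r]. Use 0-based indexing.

l=1, r=5, sum=38

l=0 r=6: -6+39=33 >29, r--
l=0 r=5: -6+30=24 <29, l++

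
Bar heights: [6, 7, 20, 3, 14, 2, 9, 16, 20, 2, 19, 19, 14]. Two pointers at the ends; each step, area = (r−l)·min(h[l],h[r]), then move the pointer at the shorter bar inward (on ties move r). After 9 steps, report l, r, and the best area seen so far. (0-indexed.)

l=2, r=5, best area=171

l=0 r=12: min(6,14)*12=72 best=72 *, l++
l=1 r=12: min(7,14)*11=77 best=77 *, l++
l=2 r=12: min(20,14)*10=140 best=140 *, r--
l=2 r=11: min(20,19)*9=171 best=171 *, r--
l=2 r=10: min(20,19)*8=152 best=171, r--
l=2 r=9: min(20,2)*7=14 best=171, r--
l=2 r=8: min(20,20)*6=120 best=171, r--
l=2 r=7: min(20,16)*5=80 best=171, r--
l=2 r=6: min(20,9)*4=36 best=171, r--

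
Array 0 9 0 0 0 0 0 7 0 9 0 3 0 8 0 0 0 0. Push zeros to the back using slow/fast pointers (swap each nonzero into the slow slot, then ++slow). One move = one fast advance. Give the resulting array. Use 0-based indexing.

[9, 7, 9, 3, 8, 0, 0, 0, 0, 0, 0, 0, 0, 0, 0, 0, 0, 0]

slow=0 fast=0: a[fast]=0, fast++
slow=0 fast=1: a[fast]=9≠0 swap→a[0]=9, slow++,fast++
slow=1 fast=2: a[fast]=0, fast++
slow=1 fast=3: a[fast]=0, fast++
slow=1 fast=4: a[fast]=0, fast++
slow=1 fast=5: a[fast]=0, fast++
slow=1 fast=6: a[fast]=0, fast++
slow=1 fast=7: a[fast]=7≠0 swap→a[1]=7, slow++,fast++
slow=2 fast=8: a[fast]=0, fast++
slow=2 fast=9: a[fast]=9≠0 swap→a[2]=9, slow++,fast++
slow=3 fast=10: a[fast]=0, fast++
slow=3 fast=11: a[fast]=3≠0 swap→a[3]=3, slow++,fast++
slow=4 fast=12: a[fast]=0, fast++
slow=4 fast=13: a[fast]=8≠0 swap→a[4]=8, slow++,fast++
slow=5 fast=14: a[fast]=0, fast++
slow=5 fast=15: a[fast]=0, fast++
slow=5 fast=16: a[fast]=0, fast++
slow=5 fast=17: a[fast]=0, fast++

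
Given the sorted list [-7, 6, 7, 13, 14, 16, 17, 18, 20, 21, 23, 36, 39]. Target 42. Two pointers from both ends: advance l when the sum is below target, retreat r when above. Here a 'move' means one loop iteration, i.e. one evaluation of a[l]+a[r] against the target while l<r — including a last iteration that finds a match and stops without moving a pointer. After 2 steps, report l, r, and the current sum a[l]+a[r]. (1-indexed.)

l=2, r=12, sum=42

l=1 r=13: -7+39=32 <42, l++
l=2 r=13: 6+39=45 >42, r--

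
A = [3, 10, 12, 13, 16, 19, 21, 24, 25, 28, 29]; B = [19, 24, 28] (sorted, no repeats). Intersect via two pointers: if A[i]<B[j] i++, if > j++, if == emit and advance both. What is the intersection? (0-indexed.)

intersection = [19, 24, 28]

i=0 j=0: 3<19, i++
i=1 j=0: 10<19, i++
i=2 j=0: 12<19, i++
i=3 j=0: 13<19, i++
i=4 j=0: 16<19, i++
i=5 j=0: 19==19 emit, i++,j++
i=6 j=1: 21<24, i++
i=7 j=1: 24==24 emit, i++,j++
i=8 j=2: 25<28, i++
i=9 j=2: 28==28 emit, i++,j++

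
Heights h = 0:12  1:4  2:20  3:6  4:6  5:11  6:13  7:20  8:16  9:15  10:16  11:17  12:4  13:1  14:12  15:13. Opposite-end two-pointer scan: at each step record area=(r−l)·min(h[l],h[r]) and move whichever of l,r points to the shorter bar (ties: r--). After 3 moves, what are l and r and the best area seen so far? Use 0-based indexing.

l=2, r=14, best area=180

[0,15] min(12,13)*15=180 best=180 * → l++
[1,15] min(4,13)*14=56 best=180 → l++
[2,15] min(20,13)*13=169 best=180 → r--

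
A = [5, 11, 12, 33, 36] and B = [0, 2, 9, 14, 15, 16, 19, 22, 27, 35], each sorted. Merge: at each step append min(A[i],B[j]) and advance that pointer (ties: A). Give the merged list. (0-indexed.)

[0, 2, 5, 9, 11, 12, 14, 15, 16, 19, 22, 27, 33, 35, 36]

[i=0,j=0] A[i]=5>B[j]=0 take 0 → j++
[i=0,j=1] A[i]=5>B[j]=2 take 2 → j++
[i=0,j=2] A[i]=5<=B[j]=9 take 5 → i++
[i=1,j=2] A[i]=11>B[j]=9 take 9 → j++
[i=1,j=3] A[i]=11<=B[j]=14 take 11 → i++
[i=2,j=3] A[i]=12<=B[j]=14 take 12 → i++
[i=3,j=3] A[i]=33>B[j]=14 take 14 → j++
[i=3,j=4] A[i]=33>B[j]=15 take 15 → j++
[i=3,j=5] A[i]=33>B[j]=16 take 16 → j++
[i=3,j=6] A[i]=33>B[j]=19 take 19 → j++
[i=3,j=7] A[i]=33>B[j]=22 take 22 → j++
[i=3,j=8] A[i]=33>B[j]=27 take 27 → j++
[i=3,j=9] A[i]=33<=B[j]=35 take 33 → i++
[i=4,j=9] A[i]=36>B[j]=35 take 35 → j++
[i=4,j=10] B done, take A[i]=36 → i++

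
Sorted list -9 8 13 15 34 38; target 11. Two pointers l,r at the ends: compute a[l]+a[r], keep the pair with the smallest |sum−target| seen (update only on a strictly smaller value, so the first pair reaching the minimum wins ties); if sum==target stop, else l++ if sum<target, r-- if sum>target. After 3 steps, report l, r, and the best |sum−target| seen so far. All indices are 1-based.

l=2, r=4, best |Δ|=5

l=1 r=6: -9+38=29 d=18 *, r--
l=1 r=5: -9+34=25 d=14 *, r--
l=1 r=4: -9+15=6 d=5 *, l++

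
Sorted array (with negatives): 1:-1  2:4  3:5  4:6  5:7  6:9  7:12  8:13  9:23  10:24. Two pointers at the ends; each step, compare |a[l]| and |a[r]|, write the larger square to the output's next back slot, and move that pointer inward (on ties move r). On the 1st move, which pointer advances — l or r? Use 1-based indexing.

r

l=1 r=10: |-1|<=|24| out[10]=576, r--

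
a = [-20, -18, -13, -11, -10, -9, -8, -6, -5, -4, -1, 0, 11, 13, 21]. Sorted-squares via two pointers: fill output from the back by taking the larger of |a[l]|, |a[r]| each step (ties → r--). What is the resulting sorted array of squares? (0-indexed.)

[0,14] |-20|<=|21| out[14]=441 → r--
[0,13] |-20|>|13| out[13]=400 → l++
[1,13] |-18|>|13| out[12]=324 → l++
[2,13] |-13|<=|13| out[11]=169 → r--
[2,12] |-13|>|11| out[10]=169 → l++
[3,12] |-11|<=|11| out[9]=121 → r--
[3,11] |-11|>|0| out[8]=121 → l++
[4,11] |-10|>|0| out[7]=100 → l++
[5,11] |-9|>|0| out[6]=81 → l++
[6,11] |-8|>|0| out[5]=64 → l++
[7,11] |-6|>|0| out[4]=36 → l++
[8,11] |-5|>|0| out[3]=25 → l++
[9,11] |-4|>|0| out[2]=16 → l++
[10,11] |-1|>|0| out[1]=1 → l++
[11,11] |0|<=|0| out[0]=0 → r--

[0, 1, 16, 25, 36, 64, 81, 100, 121, 121, 169, 169, 324, 400, 441]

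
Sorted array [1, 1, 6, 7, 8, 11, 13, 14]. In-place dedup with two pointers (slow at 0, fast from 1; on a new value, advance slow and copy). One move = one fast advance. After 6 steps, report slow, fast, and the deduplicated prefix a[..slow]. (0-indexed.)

slow=5, fast=7, prefix=[1, 6, 7, 8, 11, 13]

slow=0 fast=1: a[fast]=1=a[slow] dup, fast++
slow=0 fast=2: a[fast]=6≠a[slow]=1 write a[1]=6, slow++,fast++
slow=1 fast=3: a[fast]=7≠a[slow]=6 write a[2]=7, slow++,fast++
slow=2 fast=4: a[fast]=8≠a[slow]=7 write a[3]=8, slow++,fast++
slow=3 fast=5: a[fast]=11≠a[slow]=8 write a[4]=11, slow++,fast++
slow=4 fast=6: a[fast]=13≠a[slow]=11 write a[5]=13, slow++,fast++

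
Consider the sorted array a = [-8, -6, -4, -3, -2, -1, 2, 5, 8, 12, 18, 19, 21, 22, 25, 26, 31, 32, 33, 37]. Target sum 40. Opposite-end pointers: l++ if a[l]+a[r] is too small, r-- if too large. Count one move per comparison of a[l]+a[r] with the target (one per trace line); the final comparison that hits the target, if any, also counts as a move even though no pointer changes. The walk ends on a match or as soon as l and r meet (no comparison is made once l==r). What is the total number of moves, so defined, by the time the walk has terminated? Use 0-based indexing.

l=0 r=19: -8+37=29 <40, l++
l=1 r=19: -6+37=31 <40, l++
l=2 r=19: -4+37=33 <40, l++
l=3 r=19: -3+37=34 <40, l++
l=4 r=19: -2+37=35 <40, l++
l=5 r=19: -1+37=36 <40, l++
l=6 r=19: 2+37=39 <40, l++
l=7 r=19: 5+37=42 >40, r--
l=7 r=18: 5+33=38 <40, l++
l=8 r=18: 8+33=41 >40, r--
l=8 r=17: 8+32=40, found

11 moves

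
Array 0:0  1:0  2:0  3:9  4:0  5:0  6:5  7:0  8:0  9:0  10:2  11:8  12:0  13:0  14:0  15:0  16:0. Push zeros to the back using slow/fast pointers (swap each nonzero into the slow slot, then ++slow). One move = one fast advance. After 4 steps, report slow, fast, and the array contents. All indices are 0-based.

slow=1, fast=4, a=[9, 0, 0, 0, 0, 0, 5, 0, 0, 0, 2, 8, 0, 0, 0, 0, 0]

(s=0,f=0) a[fast]=0 → fast++
(s=0,f=1) a[fast]=0 → fast++
(s=0,f=2) a[fast]=0 → fast++
(s=0,f=3) a[fast]=9≠0 swap→a[0]=9 → slow++,fast++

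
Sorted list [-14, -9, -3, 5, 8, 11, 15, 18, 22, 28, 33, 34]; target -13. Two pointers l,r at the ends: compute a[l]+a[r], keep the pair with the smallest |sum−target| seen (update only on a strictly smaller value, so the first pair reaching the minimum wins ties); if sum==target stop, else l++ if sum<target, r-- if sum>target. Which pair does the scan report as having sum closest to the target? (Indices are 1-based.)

[1,12] -14+34=20 d=33 * → r--
[1,11] -14+33=19 d=32 * → r--
[1,10] -14+28=14 d=27 * → r--
[1,9] -14+22=8 d=21 * → r--
[1,8] -14+18=4 d=17 * → r--
[1,7] -14+15=1 d=14 * → r--
[1,6] -14+11=-3 d=10 * → r--
[1,5] -14+8=-6 d=7 * → r--
[1,4] -14+5=-9 d=4 * → r--
[1,3] -14+-3=-17 d=4 → l++
[2,3] -9+-3=-12 d=1 * → r--

pair (-9, -3) with sum -12 (|Δ|=1)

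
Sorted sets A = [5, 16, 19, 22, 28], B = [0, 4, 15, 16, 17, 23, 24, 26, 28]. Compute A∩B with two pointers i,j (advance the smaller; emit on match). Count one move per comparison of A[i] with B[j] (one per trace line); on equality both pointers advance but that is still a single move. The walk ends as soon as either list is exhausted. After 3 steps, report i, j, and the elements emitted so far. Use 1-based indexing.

[i=1,j=1] 5>0 → j++
[i=1,j=2] 5>4 → j++
[i=1,j=3] 5<15 → i++

i=2, j=3, emitted=[]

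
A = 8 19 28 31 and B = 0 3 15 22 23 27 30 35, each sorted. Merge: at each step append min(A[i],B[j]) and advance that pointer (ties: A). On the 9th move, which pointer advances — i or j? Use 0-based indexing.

[i=0,j=0] A[i]=8>B[j]=0 take 0 → j++
[i=0,j=1] A[i]=8>B[j]=3 take 3 → j++
[i=0,j=2] A[i]=8<=B[j]=15 take 8 → i++
[i=1,j=2] A[i]=19>B[j]=15 take 15 → j++
[i=1,j=3] A[i]=19<=B[j]=22 take 19 → i++
[i=2,j=3] A[i]=28>B[j]=22 take 22 → j++
[i=2,j=4] A[i]=28>B[j]=23 take 23 → j++
[i=2,j=5] A[i]=28>B[j]=27 take 27 → j++
[i=2,j=6] A[i]=28<=B[j]=30 take 28 → i++

i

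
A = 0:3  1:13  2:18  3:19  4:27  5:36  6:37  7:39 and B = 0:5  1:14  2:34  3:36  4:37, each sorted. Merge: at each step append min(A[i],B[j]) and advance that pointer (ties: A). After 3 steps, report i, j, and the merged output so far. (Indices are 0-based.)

i=2, j=1, merged so far=[3, 5, 13]

i=0 j=0: A[i]=3<=B[j]=5 take 3, i++
i=1 j=0: A[i]=13>B[j]=5 take 5, j++
i=1 j=1: A[i]=13<=B[j]=14 take 13, i++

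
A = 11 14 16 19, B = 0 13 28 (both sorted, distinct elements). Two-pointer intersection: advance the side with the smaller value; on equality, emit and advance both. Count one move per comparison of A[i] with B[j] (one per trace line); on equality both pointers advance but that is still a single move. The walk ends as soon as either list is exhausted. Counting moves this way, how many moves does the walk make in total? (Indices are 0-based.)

i=0 j=0: 11>0, j++
i=0 j=1: 11<13, i++
i=1 j=1: 14>13, j++
i=1 j=2: 14<28, i++
i=2 j=2: 16<28, i++
i=3 j=2: 19<28, i++

6 moves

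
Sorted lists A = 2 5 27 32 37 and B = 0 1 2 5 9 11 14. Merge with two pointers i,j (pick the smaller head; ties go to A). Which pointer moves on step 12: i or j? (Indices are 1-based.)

i=1 j=1: A[i]=2>B[j]=0 take 0, j++
i=1 j=2: A[i]=2>B[j]=1 take 1, j++
i=1 j=3: A[i]=2<=B[j]=2 take 2, i++
i=2 j=3: A[i]=5>B[j]=2 take 2, j++
i=2 j=4: A[i]=5<=B[j]=5 take 5, i++
i=3 j=4: A[i]=27>B[j]=5 take 5, j++
i=3 j=5: A[i]=27>B[j]=9 take 9, j++
i=3 j=6: A[i]=27>B[j]=11 take 11, j++
i=3 j=7: A[i]=27>B[j]=14 take 14, j++
i=3 j=8: B done, take A[i]=27, i++
i=4 j=8: B done, take A[i]=32, i++
i=5 j=8: B done, take A[i]=37, i++

i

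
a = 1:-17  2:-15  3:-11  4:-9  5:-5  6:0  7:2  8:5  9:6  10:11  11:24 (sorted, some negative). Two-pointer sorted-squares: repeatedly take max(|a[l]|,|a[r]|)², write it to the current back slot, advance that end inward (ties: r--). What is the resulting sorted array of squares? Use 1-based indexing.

l=1 r=11: |-17|<=|24| out[11]=576, r--
l=1 r=10: |-17|>|11| out[10]=289, l++
l=2 r=10: |-15|>|11| out[9]=225, l++
l=3 r=10: |-11|<=|11| out[8]=121, r--
l=3 r=9: |-11|>|6| out[7]=121, l++
l=4 r=9: |-9|>|6| out[6]=81, l++
l=5 r=9: |-5|<=|6| out[5]=36, r--
l=5 r=8: |-5|<=|5| out[4]=25, r--
l=5 r=7: |-5|>|2| out[3]=25, l++
l=6 r=7: |0|<=|2| out[2]=4, r--
l=6 r=6: |0|<=|0| out[1]=0, r--

[0, 4, 25, 25, 36, 81, 121, 121, 225, 289, 576]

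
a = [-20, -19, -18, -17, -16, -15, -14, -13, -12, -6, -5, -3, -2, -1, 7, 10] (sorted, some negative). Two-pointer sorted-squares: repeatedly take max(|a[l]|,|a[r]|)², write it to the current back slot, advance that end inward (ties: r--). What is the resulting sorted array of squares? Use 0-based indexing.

l=0 r=15: |-20|>|10| out[15]=400, l++
l=1 r=15: |-19|>|10| out[14]=361, l++
l=2 r=15: |-18|>|10| out[13]=324, l++
l=3 r=15: |-17|>|10| out[12]=289, l++
l=4 r=15: |-16|>|10| out[11]=256, l++
l=5 r=15: |-15|>|10| out[10]=225, l++
l=6 r=15: |-14|>|10| out[9]=196, l++
l=7 r=15: |-13|>|10| out[8]=169, l++
l=8 r=15: |-12|>|10| out[7]=144, l++
l=9 r=15: |-6|<=|10| out[6]=100, r--
l=9 r=14: |-6|<=|7| out[5]=49, r--
l=9 r=13: |-6|>|-1| out[4]=36, l++
l=10 r=13: |-5|>|-1| out[3]=25, l++
l=11 r=13: |-3|>|-1| out[2]=9, l++
l=12 r=13: |-2|>|-1| out[1]=4, l++
l=13 r=13: |-1|<=|-1| out[0]=1, r--

[1, 4, 9, 25, 36, 49, 100, 144, 169, 196, 225, 256, 289, 324, 361, 400]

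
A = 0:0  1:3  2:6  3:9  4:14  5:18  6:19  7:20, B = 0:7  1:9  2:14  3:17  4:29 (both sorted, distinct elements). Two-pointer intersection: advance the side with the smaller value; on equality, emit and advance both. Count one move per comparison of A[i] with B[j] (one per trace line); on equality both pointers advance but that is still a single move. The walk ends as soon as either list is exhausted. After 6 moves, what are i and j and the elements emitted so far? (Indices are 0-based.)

[i=0,j=0] 0<7 → i++
[i=1,j=0] 3<7 → i++
[i=2,j=0] 6<7 → i++
[i=3,j=0] 9>7 → j++
[i=3,j=1] 9==9 emit → i++,j++
[i=4,j=2] 14==14 emit → i++,j++

i=5, j=3, emitted=[9, 14]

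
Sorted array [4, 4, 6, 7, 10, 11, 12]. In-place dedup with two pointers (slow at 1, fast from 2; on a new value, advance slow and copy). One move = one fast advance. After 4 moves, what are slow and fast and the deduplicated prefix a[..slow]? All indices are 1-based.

slow=4, fast=6, prefix=[4, 6, 7, 10]

slow=1 fast=2: a[fast]=4=a[slow] dup, fast++
slow=1 fast=3: a[fast]=6≠a[slow]=4 write a[2]=6, slow++,fast++
slow=2 fast=4: a[fast]=7≠a[slow]=6 write a[3]=7, slow++,fast++
slow=3 fast=5: a[fast]=10≠a[slow]=7 write a[4]=10, slow++,fast++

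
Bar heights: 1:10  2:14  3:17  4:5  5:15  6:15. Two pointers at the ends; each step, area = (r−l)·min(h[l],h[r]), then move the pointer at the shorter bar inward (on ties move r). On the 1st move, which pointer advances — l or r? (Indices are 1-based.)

l

[1,6] min(10,15)*5=50 best=50 * → l++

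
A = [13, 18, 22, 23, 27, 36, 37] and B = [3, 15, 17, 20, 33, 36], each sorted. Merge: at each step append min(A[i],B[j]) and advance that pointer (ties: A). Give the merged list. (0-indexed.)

[3, 13, 15, 17, 18, 20, 22, 23, 27, 33, 36, 36, 37]

i=0 j=0: A[i]=13>B[j]=3 take 3, j++
i=0 j=1: A[i]=13<=B[j]=15 take 13, i++
i=1 j=1: A[i]=18>B[j]=15 take 15, j++
i=1 j=2: A[i]=18>B[j]=17 take 17, j++
i=1 j=3: A[i]=18<=B[j]=20 take 18, i++
i=2 j=3: A[i]=22>B[j]=20 take 20, j++
i=2 j=4: A[i]=22<=B[j]=33 take 22, i++
i=3 j=4: A[i]=23<=B[j]=33 take 23, i++
i=4 j=4: A[i]=27<=B[j]=33 take 27, i++
i=5 j=4: A[i]=36>B[j]=33 take 33, j++
i=5 j=5: A[i]=36<=B[j]=36 take 36, i++
i=6 j=5: A[i]=37>B[j]=36 take 36, j++
i=6 j=6: B done, take A[i]=37, i++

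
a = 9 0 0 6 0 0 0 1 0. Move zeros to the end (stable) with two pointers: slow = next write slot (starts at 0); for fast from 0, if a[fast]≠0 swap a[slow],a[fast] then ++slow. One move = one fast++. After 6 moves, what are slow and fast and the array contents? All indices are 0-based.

slow=0 fast=0: a[fast]=9≠0 swap→a[0]=9, slow++,fast++
slow=1 fast=1: a[fast]=0, fast++
slow=1 fast=2: a[fast]=0, fast++
slow=1 fast=3: a[fast]=6≠0 swap→a[1]=6, slow++,fast++
slow=2 fast=4: a[fast]=0, fast++
slow=2 fast=5: a[fast]=0, fast++

slow=2, fast=6, a=[9, 6, 0, 0, 0, 0, 0, 1, 0]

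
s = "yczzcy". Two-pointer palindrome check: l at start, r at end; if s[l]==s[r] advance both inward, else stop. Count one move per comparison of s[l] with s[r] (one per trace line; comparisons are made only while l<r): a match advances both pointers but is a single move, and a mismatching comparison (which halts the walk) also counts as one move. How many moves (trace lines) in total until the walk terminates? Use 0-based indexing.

3 moves

[0,5] 'y'=='y' → l++,r--
[1,4] 'c'=='c' → l++,r--
[2,3] 'z'=='z' → l++,r--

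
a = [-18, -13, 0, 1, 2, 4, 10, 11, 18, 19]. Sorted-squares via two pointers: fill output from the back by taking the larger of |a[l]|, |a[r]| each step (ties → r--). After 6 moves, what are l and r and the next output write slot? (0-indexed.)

l=0 r=9: |-18|<=|19| out[9]=361, r--
l=0 r=8: |-18|<=|18| out[8]=324, r--
l=0 r=7: |-18|>|11| out[7]=324, l++
l=1 r=7: |-13|>|11| out[6]=169, l++
l=2 r=7: |0|<=|11| out[5]=121, r--
l=2 r=6: |0|<=|10| out[4]=100, r--

l=2, r=5, next write slot=3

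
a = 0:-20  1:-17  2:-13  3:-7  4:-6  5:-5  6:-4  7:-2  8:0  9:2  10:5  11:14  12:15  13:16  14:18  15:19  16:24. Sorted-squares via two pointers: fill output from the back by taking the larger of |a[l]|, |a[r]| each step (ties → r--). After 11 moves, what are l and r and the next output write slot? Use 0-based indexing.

l=5, r=10, next write slot=5

l=0 r=16: |-20|<=|24| out[16]=576, r--
l=0 r=15: |-20|>|19| out[15]=400, l++
l=1 r=15: |-17|<=|19| out[14]=361, r--
l=1 r=14: |-17|<=|18| out[13]=324, r--
l=1 r=13: |-17|>|16| out[12]=289, l++
l=2 r=13: |-13|<=|16| out[11]=256, r--
l=2 r=12: |-13|<=|15| out[10]=225, r--
l=2 r=11: |-13|<=|14| out[9]=196, r--
l=2 r=10: |-13|>|5| out[8]=169, l++
l=3 r=10: |-7|>|5| out[7]=49, l++
l=4 r=10: |-6|>|5| out[6]=36, l++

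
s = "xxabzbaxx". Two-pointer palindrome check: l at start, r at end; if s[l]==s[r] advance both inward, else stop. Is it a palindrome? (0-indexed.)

l=0 r=8: 'x'=='x', l++,r--
l=1 r=7: 'x'=='x', l++,r--
l=2 r=6: 'a'=='a', l++,r--
l=3 r=5: 'b'=='b', l++,r--

palindrome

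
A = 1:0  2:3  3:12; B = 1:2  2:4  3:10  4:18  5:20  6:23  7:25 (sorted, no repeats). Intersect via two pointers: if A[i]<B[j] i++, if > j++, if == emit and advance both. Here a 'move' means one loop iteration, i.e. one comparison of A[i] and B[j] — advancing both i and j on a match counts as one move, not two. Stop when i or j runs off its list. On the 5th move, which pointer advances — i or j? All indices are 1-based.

i=1 j=1: 0<2, i++
i=2 j=1: 3>2, j++
i=2 j=2: 3<4, i++
i=3 j=2: 12>4, j++
i=3 j=3: 12>10, j++

j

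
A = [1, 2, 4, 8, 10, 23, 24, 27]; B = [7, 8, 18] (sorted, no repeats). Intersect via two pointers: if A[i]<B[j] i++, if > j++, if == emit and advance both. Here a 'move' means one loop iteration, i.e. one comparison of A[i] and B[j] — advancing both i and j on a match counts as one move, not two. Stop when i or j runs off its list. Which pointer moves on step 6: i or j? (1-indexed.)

[i=1,j=1] 1<7 → i++
[i=2,j=1] 2<7 → i++
[i=3,j=1] 4<7 → i++
[i=4,j=1] 8>7 → j++
[i=4,j=2] 8==8 emit → i++,j++
[i=5,j=3] 10<18 → i++

i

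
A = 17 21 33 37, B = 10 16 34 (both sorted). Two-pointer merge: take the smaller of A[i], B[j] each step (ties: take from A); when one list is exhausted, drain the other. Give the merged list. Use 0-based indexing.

i=0 j=0: A[i]=17>B[j]=10 take 10, j++
i=0 j=1: A[i]=17>B[j]=16 take 16, j++
i=0 j=2: A[i]=17<=B[j]=34 take 17, i++
i=1 j=2: A[i]=21<=B[j]=34 take 21, i++
i=2 j=2: A[i]=33<=B[j]=34 take 33, i++
i=3 j=2: A[i]=37>B[j]=34 take 34, j++
i=3 j=3: B done, take A[i]=37, i++

[10, 16, 17, 21, 33, 34, 37]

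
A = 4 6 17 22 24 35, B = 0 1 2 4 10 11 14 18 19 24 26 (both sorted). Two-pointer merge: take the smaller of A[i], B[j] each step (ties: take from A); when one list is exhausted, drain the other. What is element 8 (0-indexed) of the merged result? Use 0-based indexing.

[i=0,j=0] A[i]=4>B[j]=0 take 0 → j++
[i=0,j=1] A[i]=4>B[j]=1 take 1 → j++
[i=0,j=2] A[i]=4>B[j]=2 take 2 → j++
[i=0,j=3] A[i]=4<=B[j]=4 take 4 → i++
[i=1,j=3] A[i]=6>B[j]=4 take 4 → j++
[i=1,j=4] A[i]=6<=B[j]=10 take 6 → i++
[i=2,j=4] A[i]=17>B[j]=10 take 10 → j++
[i=2,j=5] A[i]=17>B[j]=11 take 11 → j++
[i=2,j=6] A[i]=17>B[j]=14 take 14 → j++
[i=2,j=7] A[i]=17<=B[j]=18 take 17 → i++
[i=3,j=7] A[i]=22>B[j]=18 take 18 → j++
[i=3,j=8] A[i]=22>B[j]=19 take 19 → j++
[i=3,j=9] A[i]=22<=B[j]=24 take 22 → i++
[i=4,j=9] A[i]=24<=B[j]=24 take 24 → i++
[i=5,j=9] A[i]=35>B[j]=24 take 24 → j++
[i=5,j=10] A[i]=35>B[j]=26 take 26 → j++
[i=5,j=11] B done, take A[i]=35 → i++

merged[8] = 14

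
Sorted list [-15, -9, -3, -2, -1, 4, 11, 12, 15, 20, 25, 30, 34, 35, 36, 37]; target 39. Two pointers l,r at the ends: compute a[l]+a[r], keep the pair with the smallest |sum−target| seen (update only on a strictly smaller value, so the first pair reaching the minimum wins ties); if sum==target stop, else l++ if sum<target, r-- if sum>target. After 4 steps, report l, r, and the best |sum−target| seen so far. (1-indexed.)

l=5, r=16, best |Δ|=4

[1,16] -15+37=22 d=17 * → l++
[2,16] -9+37=28 d=11 * → l++
[3,16] -3+37=34 d=5 * → l++
[4,16] -2+37=35 d=4 * → l++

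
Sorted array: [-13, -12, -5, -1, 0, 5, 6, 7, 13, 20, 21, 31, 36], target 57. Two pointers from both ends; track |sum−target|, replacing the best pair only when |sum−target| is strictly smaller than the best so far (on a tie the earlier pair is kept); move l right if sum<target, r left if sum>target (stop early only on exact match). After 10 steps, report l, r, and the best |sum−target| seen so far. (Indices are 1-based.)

l=1 r=13: -13+36=23 d=34 *, l++
l=2 r=13: -12+36=24 d=33 *, l++
l=3 r=13: -5+36=31 d=26 *, l++
l=4 r=13: -1+36=35 d=22 *, l++
l=5 r=13: 0+36=36 d=21 *, l++
l=6 r=13: 5+36=41 d=16 *, l++
l=7 r=13: 6+36=42 d=15 *, l++
l=8 r=13: 7+36=43 d=14 *, l++
l=9 r=13: 13+36=49 d=8 *, l++
l=10 r=13: 20+36=56 d=1 *, l++

l=11, r=13, best |Δ|=1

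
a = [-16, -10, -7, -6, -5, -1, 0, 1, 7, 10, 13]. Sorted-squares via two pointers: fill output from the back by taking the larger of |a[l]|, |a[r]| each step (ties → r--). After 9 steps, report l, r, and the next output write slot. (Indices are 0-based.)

l=5, r=6, next write slot=1

[0,10] |-16|>|13| out[10]=256 → l++
[1,10] |-10|<=|13| out[9]=169 → r--
[1,9] |-10|<=|10| out[8]=100 → r--
[1,8] |-10|>|7| out[7]=100 → l++
[2,8] |-7|<=|7| out[6]=49 → r--
[2,7] |-7|>|1| out[5]=49 → l++
[3,7] |-6|>|1| out[4]=36 → l++
[4,7] |-5|>|1| out[3]=25 → l++
[5,7] |-1|<=|1| out[2]=1 → r--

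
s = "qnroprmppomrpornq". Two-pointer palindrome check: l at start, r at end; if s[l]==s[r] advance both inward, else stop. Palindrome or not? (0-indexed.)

not a palindrome (mismatch at 7,9)

[0,16] 'q'=='q' → l++,r--
[1,15] 'n'=='n' → l++,r--
[2,14] 'r'=='r' → l++,r--
[3,13] 'o'=='o' → l++,r--
[4,12] 'p'=='p' → l++,r--
[5,11] 'r'=='r' → l++,r--
[6,10] 'm'=='m' → l++,r--
[7,9] 'p'!='o' → stop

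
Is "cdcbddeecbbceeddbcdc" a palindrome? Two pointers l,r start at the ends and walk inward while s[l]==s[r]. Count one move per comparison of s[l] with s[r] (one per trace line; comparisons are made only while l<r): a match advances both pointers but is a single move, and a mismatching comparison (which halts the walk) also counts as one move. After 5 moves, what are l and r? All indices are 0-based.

[0,19] 'c'=='c' → l++,r--
[1,18] 'd'=='d' → l++,r--
[2,17] 'c'=='c' → l++,r--
[3,16] 'b'=='b' → l++,r--
[4,15] 'd'=='d' → l++,r--

l=5, r=14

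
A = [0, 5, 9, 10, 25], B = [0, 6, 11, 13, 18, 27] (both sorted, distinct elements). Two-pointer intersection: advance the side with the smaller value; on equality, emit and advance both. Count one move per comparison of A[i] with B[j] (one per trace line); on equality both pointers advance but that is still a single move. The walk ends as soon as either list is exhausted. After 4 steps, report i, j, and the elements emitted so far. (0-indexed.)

[i=0,j=0] 0==0 emit → i++,j++
[i=1,j=1] 5<6 → i++
[i=2,j=1] 9>6 → j++
[i=2,j=2] 9<11 → i++

i=3, j=2, emitted=[0]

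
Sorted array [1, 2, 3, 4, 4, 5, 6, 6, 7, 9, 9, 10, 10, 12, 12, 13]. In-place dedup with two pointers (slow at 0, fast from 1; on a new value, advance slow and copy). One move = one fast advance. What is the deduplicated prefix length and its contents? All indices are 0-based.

(s=0,f=1) a[fast]=2≠a[slow]=1 write a[1]=2 → slow++,fast++
(s=1,f=2) a[fast]=3≠a[slow]=2 write a[2]=3 → slow++,fast++
(s=2,f=3) a[fast]=4≠a[slow]=3 write a[3]=4 → slow++,fast++
(s=3,f=4) a[fast]=4=a[slow] dup → fast++
(s=3,f=5) a[fast]=5≠a[slow]=4 write a[4]=5 → slow++,fast++
(s=4,f=6) a[fast]=6≠a[slow]=5 write a[5]=6 → slow++,fast++
(s=5,f=7) a[fast]=6=a[slow] dup → fast++
(s=5,f=8) a[fast]=7≠a[slow]=6 write a[6]=7 → slow++,fast++
(s=6,f=9) a[fast]=9≠a[slow]=7 write a[7]=9 → slow++,fast++
(s=7,f=10) a[fast]=9=a[slow] dup → fast++
(s=7,f=11) a[fast]=10≠a[slow]=9 write a[8]=10 → slow++,fast++
(s=8,f=12) a[fast]=10=a[slow] dup → fast++
(s=8,f=13) a[fast]=12≠a[slow]=10 write a[9]=12 → slow++,fast++
(s=9,f=14) a[fast]=12=a[slow] dup → fast++
(s=9,f=15) a[fast]=13≠a[slow]=12 write a[10]=13 → slow++,fast++

length 11; prefix = [1, 2, 3, 4, 5, 6, 7, 9, 10, 12, 13]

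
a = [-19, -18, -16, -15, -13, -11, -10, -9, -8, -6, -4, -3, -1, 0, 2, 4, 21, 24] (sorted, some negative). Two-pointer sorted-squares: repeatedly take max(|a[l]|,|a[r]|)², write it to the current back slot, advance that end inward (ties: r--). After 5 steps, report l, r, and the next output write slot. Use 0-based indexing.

l=3, r=15, next write slot=12

l=0 r=17: |-19|<=|24| out[17]=576, r--
l=0 r=16: |-19|<=|21| out[16]=441, r--
l=0 r=15: |-19|>|4| out[15]=361, l++
l=1 r=15: |-18|>|4| out[14]=324, l++
l=2 r=15: |-16|>|4| out[13]=256, l++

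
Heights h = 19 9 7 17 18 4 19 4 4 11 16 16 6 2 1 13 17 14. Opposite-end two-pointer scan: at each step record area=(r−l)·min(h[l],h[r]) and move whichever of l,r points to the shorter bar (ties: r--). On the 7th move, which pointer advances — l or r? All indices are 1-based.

[1,18] min(19,14)*17=238 best=238 * → r--
[1,17] min(19,17)*16=272 best=272 * → r--
[1,16] min(19,13)*15=195 best=272 → r--
[1,15] min(19,1)*14=14 best=272 → r--
[1,14] min(19,2)*13=26 best=272 → r--
[1,13] min(19,6)*12=72 best=272 → r--
[1,12] min(19,16)*11=176 best=272 → r--

r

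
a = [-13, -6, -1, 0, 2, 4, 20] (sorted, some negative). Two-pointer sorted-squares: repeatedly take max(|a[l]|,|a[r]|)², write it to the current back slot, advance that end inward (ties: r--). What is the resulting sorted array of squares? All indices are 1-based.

l=1 r=7: |-13|<=|20| out[7]=400, r--
l=1 r=6: |-13|>|4| out[6]=169, l++
l=2 r=6: |-6|>|4| out[5]=36, l++
l=3 r=6: |-1|<=|4| out[4]=16, r--
l=3 r=5: |-1|<=|2| out[3]=4, r--
l=3 r=4: |-1|>|0| out[2]=1, l++
l=4 r=4: |0|<=|0| out[1]=0, r--

[0, 1, 4, 16, 36, 169, 400]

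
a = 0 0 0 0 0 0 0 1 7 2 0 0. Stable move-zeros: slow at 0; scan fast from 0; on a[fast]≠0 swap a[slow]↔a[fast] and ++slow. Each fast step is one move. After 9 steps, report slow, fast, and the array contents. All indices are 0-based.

slow=2, fast=9, a=[1, 7, 0, 0, 0, 0, 0, 0, 0, 2, 0, 0]

(s=0,f=0) a[fast]=0 → fast++
(s=0,f=1) a[fast]=0 → fast++
(s=0,f=2) a[fast]=0 → fast++
(s=0,f=3) a[fast]=0 → fast++
(s=0,f=4) a[fast]=0 → fast++
(s=0,f=5) a[fast]=0 → fast++
(s=0,f=6) a[fast]=0 → fast++
(s=0,f=7) a[fast]=1≠0 swap→a[0]=1 → slow++,fast++
(s=1,f=8) a[fast]=7≠0 swap→a[1]=7 → slow++,fast++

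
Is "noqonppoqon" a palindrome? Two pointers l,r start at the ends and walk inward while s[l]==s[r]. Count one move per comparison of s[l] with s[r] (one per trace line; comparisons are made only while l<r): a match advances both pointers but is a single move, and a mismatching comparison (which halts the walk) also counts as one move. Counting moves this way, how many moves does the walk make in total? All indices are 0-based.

[0,10] 'n'=='n' → l++,r--
[1,9] 'o'=='o' → l++,r--
[2,8] 'q'=='q' → l++,r--
[3,7] 'o'=='o' → l++,r--
[4,6] 'n'!='p' → stop

5 moves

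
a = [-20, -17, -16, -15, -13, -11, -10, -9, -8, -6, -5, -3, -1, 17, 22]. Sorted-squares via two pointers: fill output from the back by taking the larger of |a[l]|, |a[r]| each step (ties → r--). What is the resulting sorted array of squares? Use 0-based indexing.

[1, 9, 25, 36, 64, 81, 100, 121, 169, 225, 256, 289, 289, 400, 484]

[0,14] |-20|<=|22| out[14]=484 → r--
[0,13] |-20|>|17| out[13]=400 → l++
[1,13] |-17|<=|17| out[12]=289 → r--
[1,12] |-17|>|-1| out[11]=289 → l++
[2,12] |-16|>|-1| out[10]=256 → l++
[3,12] |-15|>|-1| out[9]=225 → l++
[4,12] |-13|>|-1| out[8]=169 → l++
[5,12] |-11|>|-1| out[7]=121 → l++
[6,12] |-10|>|-1| out[6]=100 → l++
[7,12] |-9|>|-1| out[5]=81 → l++
[8,12] |-8|>|-1| out[4]=64 → l++
[9,12] |-6|>|-1| out[3]=36 → l++
[10,12] |-5|>|-1| out[2]=25 → l++
[11,12] |-3|>|-1| out[1]=9 → l++
[12,12] |-1|<=|-1| out[0]=1 → r--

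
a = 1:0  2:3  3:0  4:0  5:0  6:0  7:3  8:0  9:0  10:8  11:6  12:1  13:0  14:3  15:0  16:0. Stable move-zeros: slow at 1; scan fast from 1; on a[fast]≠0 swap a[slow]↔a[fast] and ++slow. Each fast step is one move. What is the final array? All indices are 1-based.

(s=1,f=1) a[fast]=0 → fast++
(s=1,f=2) a[fast]=3≠0 swap→a[1]=3 → slow++,fast++
(s=2,f=3) a[fast]=0 → fast++
(s=2,f=4) a[fast]=0 → fast++
(s=2,f=5) a[fast]=0 → fast++
(s=2,f=6) a[fast]=0 → fast++
(s=2,f=7) a[fast]=3≠0 swap→a[2]=3 → slow++,fast++
(s=3,f=8) a[fast]=0 → fast++
(s=3,f=9) a[fast]=0 → fast++
(s=3,f=10) a[fast]=8≠0 swap→a[3]=8 → slow++,fast++
(s=4,f=11) a[fast]=6≠0 swap→a[4]=6 → slow++,fast++
(s=5,f=12) a[fast]=1≠0 swap→a[5]=1 → slow++,fast++
(s=6,f=13) a[fast]=0 → fast++
(s=6,f=14) a[fast]=3≠0 swap→a[6]=3 → slow++,fast++
(s=7,f=15) a[fast]=0 → fast++
(s=7,f=16) a[fast]=0 → fast++

[3, 3, 8, 6, 1, 3, 0, 0, 0, 0, 0, 0, 0, 0, 0, 0]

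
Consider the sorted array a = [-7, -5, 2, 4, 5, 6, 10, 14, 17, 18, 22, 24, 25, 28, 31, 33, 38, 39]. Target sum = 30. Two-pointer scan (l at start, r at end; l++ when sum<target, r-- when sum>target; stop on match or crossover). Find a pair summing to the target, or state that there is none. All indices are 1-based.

[1,18] -7+39=32 >30 → r--
[1,17] -7+38=31 >30 → r--
[1,16] -7+33=26 <30 → l++
[2,16] -5+33=28 <30 → l++
[3,16] 2+33=35 >30 → r--
[3,15] 2+31=33 >30 → r--
[3,14] 2+28=30 → found

(2, 28)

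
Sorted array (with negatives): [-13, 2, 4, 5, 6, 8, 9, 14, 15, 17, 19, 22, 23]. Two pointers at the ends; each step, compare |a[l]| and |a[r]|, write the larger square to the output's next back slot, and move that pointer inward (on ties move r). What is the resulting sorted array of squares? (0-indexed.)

[0,12] |-13|<=|23| out[12]=529 → r--
[0,11] |-13|<=|22| out[11]=484 → r--
[0,10] |-13|<=|19| out[10]=361 → r--
[0,9] |-13|<=|17| out[9]=289 → r--
[0,8] |-13|<=|15| out[8]=225 → r--
[0,7] |-13|<=|14| out[7]=196 → r--
[0,6] |-13|>|9| out[6]=169 → l++
[1,6] |2|<=|9| out[5]=81 → r--
[1,5] |2|<=|8| out[4]=64 → r--
[1,4] |2|<=|6| out[3]=36 → r--
[1,3] |2|<=|5| out[2]=25 → r--
[1,2] |2|<=|4| out[1]=16 → r--
[1,1] |2|<=|2| out[0]=4 → r--

[4, 16, 25, 36, 64, 81, 169, 196, 225, 289, 361, 484, 529]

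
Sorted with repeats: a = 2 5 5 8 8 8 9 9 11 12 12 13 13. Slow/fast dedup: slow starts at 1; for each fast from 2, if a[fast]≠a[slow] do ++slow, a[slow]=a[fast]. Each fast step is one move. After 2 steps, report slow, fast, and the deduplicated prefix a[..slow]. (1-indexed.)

slow=2, fast=4, prefix=[2, 5]

(s=1,f=2) a[fast]=5≠a[slow]=2 write a[2]=5 → slow++,fast++
(s=2,f=3) a[fast]=5=a[slow] dup → fast++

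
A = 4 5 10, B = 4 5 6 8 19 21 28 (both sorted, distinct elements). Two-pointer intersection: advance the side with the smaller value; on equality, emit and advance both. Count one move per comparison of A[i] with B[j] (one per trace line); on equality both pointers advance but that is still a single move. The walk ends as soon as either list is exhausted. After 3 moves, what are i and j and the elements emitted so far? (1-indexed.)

i=3, j=4, emitted=[4, 5]

i=1 j=1: 4==4 emit, i++,j++
i=2 j=2: 5==5 emit, i++,j++
i=3 j=3: 10>6, j++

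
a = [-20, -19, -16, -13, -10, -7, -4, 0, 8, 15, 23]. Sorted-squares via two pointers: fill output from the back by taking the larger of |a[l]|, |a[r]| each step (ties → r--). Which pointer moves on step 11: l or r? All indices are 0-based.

r

l=0 r=10: |-20|<=|23| out[10]=529, r--
l=0 r=9: |-20|>|15| out[9]=400, l++
l=1 r=9: |-19|>|15| out[8]=361, l++
l=2 r=9: |-16|>|15| out[7]=256, l++
l=3 r=9: |-13|<=|15| out[6]=225, r--
l=3 r=8: |-13|>|8| out[5]=169, l++
l=4 r=8: |-10|>|8| out[4]=100, l++
l=5 r=8: |-7|<=|8| out[3]=64, r--
l=5 r=7: |-7|>|0| out[2]=49, l++
l=6 r=7: |-4|>|0| out[1]=16, l++
l=7 r=7: |0|<=|0| out[0]=0, r--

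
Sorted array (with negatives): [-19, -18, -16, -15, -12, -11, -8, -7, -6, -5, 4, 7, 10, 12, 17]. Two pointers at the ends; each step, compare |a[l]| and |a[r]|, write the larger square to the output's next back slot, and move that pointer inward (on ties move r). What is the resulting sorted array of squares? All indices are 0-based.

[0,14] |-19|>|17| out[14]=361 → l++
[1,14] |-18|>|17| out[13]=324 → l++
[2,14] |-16|<=|17| out[12]=289 → r--
[2,13] |-16|>|12| out[11]=256 → l++
[3,13] |-15|>|12| out[10]=225 → l++
[4,13] |-12|<=|12| out[9]=144 → r--
[4,12] |-12|>|10| out[8]=144 → l++
[5,12] |-11|>|10| out[7]=121 → l++
[6,12] |-8|<=|10| out[6]=100 → r--
[6,11] |-8|>|7| out[5]=64 → l++
[7,11] |-7|<=|7| out[4]=49 → r--
[7,10] |-7|>|4| out[3]=49 → l++
[8,10] |-6|>|4| out[2]=36 → l++
[9,10] |-5|>|4| out[1]=25 → l++
[10,10] |4|<=|4| out[0]=16 → r--

[16, 25, 36, 49, 49, 64, 100, 121, 144, 144, 225, 256, 289, 324, 361]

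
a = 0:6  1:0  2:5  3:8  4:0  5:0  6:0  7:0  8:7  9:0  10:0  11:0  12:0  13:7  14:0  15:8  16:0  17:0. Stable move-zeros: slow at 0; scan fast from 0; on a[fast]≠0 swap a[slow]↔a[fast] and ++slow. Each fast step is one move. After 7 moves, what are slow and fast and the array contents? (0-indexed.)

(s=0,f=0) a[fast]=6≠0 swap→a[0]=6 → slow++,fast++
(s=1,f=1) a[fast]=0 → fast++
(s=1,f=2) a[fast]=5≠0 swap→a[1]=5 → slow++,fast++
(s=2,f=3) a[fast]=8≠0 swap→a[2]=8 → slow++,fast++
(s=3,f=4) a[fast]=0 → fast++
(s=3,f=5) a[fast]=0 → fast++
(s=3,f=6) a[fast]=0 → fast++

slow=3, fast=7, a=[6, 5, 8, 0, 0, 0, 0, 0, 7, 0, 0, 0, 0, 7, 0, 8, 0, 0]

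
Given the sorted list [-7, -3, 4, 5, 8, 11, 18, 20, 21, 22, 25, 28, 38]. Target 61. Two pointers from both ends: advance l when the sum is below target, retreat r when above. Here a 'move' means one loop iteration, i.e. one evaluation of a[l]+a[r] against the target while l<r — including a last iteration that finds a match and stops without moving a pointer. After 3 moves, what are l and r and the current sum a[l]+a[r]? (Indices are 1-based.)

l=4, r=13, sum=43

[1,13] -7+38=31 <61 → l++
[2,13] -3+38=35 <61 → l++
[3,13] 4+38=42 <61 → l++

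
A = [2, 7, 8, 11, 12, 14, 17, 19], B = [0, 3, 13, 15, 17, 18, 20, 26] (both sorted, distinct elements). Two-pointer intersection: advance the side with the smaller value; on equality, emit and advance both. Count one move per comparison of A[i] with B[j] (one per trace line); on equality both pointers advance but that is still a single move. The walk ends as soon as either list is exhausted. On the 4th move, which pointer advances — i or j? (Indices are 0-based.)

i

i=0 j=0: 2>0, j++
i=0 j=1: 2<3, i++
i=1 j=1: 7>3, j++
i=1 j=2: 7<13, i++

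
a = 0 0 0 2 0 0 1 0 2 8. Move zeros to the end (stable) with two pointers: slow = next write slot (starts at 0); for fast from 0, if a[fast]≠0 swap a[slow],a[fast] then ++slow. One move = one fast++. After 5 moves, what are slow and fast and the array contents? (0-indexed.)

slow=1, fast=5, a=[2, 0, 0, 0, 0, 0, 1, 0, 2, 8]

(s=0,f=0) a[fast]=0 → fast++
(s=0,f=1) a[fast]=0 → fast++
(s=0,f=2) a[fast]=0 → fast++
(s=0,f=3) a[fast]=2≠0 swap→a[0]=2 → slow++,fast++
(s=1,f=4) a[fast]=0 → fast++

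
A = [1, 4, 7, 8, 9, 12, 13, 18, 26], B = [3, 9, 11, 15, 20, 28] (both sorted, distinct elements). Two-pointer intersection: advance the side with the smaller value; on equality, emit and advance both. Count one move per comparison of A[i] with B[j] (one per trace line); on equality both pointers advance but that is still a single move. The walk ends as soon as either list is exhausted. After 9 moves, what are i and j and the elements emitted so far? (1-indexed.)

[i=1,j=1] 1<3 → i++
[i=2,j=1] 4>3 → j++
[i=2,j=2] 4<9 → i++
[i=3,j=2] 7<9 → i++
[i=4,j=2] 8<9 → i++
[i=5,j=2] 9==9 emit → i++,j++
[i=6,j=3] 12>11 → j++
[i=6,j=4] 12<15 → i++
[i=7,j=4] 13<15 → i++

i=8, j=4, emitted=[9]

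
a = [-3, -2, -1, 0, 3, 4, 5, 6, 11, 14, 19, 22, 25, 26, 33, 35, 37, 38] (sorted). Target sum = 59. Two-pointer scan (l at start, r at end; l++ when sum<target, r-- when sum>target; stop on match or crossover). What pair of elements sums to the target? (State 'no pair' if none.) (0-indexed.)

[0,17] -3+38=35 <59 → l++
[1,17] -2+38=36 <59 → l++
[2,17] -1+38=37 <59 → l++
[3,17] 0+38=38 <59 → l++
[4,17] 3+38=41 <59 → l++
[5,17] 4+38=42 <59 → l++
[6,17] 5+38=43 <59 → l++
[7,17] 6+38=44 <59 → l++
[8,17] 11+38=49 <59 → l++
[9,17] 14+38=52 <59 → l++
[10,17] 19+38=57 <59 → l++
[11,17] 22+38=60 >59 → r--
[11,16] 22+37=59 → found

(22, 37)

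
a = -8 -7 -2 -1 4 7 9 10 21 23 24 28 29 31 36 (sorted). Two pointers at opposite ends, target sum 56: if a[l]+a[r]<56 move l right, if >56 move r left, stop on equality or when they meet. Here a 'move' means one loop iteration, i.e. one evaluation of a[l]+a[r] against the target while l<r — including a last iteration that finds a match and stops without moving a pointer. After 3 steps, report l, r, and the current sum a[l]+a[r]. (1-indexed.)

l=4, r=15, sum=35

l=1 r=15: -8+36=28 <56, l++
l=2 r=15: -7+36=29 <56, l++
l=3 r=15: -2+36=34 <56, l++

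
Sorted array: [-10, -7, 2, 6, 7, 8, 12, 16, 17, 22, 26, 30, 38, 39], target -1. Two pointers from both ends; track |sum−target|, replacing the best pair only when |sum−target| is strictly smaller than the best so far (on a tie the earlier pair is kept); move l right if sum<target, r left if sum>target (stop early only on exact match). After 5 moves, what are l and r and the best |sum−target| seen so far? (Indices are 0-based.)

l=0 r=13: -10+39=29 d=30 *, r--
l=0 r=12: -10+38=28 d=29 *, r--
l=0 r=11: -10+30=20 d=21 *, r--
l=0 r=10: -10+26=16 d=17 *, r--
l=0 r=9: -10+22=12 d=13 *, r--

l=0, r=8, best |Δ|=13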